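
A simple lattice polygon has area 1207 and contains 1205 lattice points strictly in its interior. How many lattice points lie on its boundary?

6

Pick's theorem gives A = I + B/2 − 1, so B = 2(A − I + 1) = 2(1207 − 1205 + 1) = 6.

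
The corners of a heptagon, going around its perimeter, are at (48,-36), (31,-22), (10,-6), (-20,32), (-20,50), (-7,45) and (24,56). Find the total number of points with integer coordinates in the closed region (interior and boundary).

The shoelace formula gives twice the area as |[48·(-22) − 31·(-36)] + [31·(-6) − 10·(-22)] + [10·32 − (-20)·(-6)] + [(-20)·50 − (-20)·32] + [(-20)·45 − (-7)·50] + [(-7)·56 − 24·45] + [24·(-36) − 48·56]| = 5640, so the area is 2820.
The number of boundary lattice points is Σ gcd(|Δx|,|Δy|) = gcd(17,14) + gcd(21,16) + gcd(30,38) + gcd(0,18) + gcd(13,5) + gcd(31,11) + gcd(24,92) = 1+1+2+18+1+1+4 = 28.
Pick's theorem gives I = A − B/2 + 1 = 2820 − 28/2 + 1 = 2807, so the closed region contains I + B = 2807 + 28 = 2835 lattice points.

2835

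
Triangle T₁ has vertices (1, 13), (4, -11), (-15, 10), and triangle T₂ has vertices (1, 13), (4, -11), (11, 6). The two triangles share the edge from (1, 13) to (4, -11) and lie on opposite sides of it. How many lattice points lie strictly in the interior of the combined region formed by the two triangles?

305

The union is the simple quadrilateral with vertices (1, 13), (-15, 10), (4, -11), (11, 6) in order.
By the shoelace formula, twice the signed area is |(1·10 − (-15)·13) + ((-15)·(-11) − 4·10) + (4·6 − 11·(-11)) + (11·13 − 1·6)| = 612, so the area is 306.
The number of boundary lattice points is Σ gcd(|Δx|,|Δy|) = gcd(16,3) + gcd(19,21) + gcd(7,17) + gcd(10,7) = 1+1+1+1 = 4.
By Pick's theorem I = A − B/2 + 1 = 306 − 4/2 + 1 = 305.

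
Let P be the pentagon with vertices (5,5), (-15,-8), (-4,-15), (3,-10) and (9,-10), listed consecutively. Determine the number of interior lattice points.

230

Using the shoelace formula, 2A = |(5·(-8) − (-15)·5) + ((-15)·(-15) − (-4)·(-8)) + ((-4)·(-10) − 3·(-15)) + (3·(-10) − 9·(-10)) + (9·5 − 5·(-10))| = 468, so the area is 234.
Along each edge there are gcd(|Δx|,|Δy|)+1 lattice points, so counting each shared vertex once the boundary has gcd(20,13) + gcd(11,7) + gcd(7,5) + gcd(6,0) + gcd(4,15) = 1+1+1+6+1 = 10.
By Pick's theorem A = I + B/2 − 1, so I = 234 − 10/2 + 1 = 230.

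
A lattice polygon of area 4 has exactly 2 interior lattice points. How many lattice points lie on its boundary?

6

Pick's theorem gives A = I + B/2 − 1, so B = 2(A − I + 1) = 2(4 − 2 + 1) = 6.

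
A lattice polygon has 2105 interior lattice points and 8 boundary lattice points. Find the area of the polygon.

2108

Pick's theorem states A = I + B/2 − 1, so A = 2105 + 8/2 − 1 = 2108.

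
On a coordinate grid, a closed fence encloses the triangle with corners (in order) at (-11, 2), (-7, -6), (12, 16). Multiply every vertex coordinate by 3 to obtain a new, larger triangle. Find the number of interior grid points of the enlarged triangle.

By the shoelace formula, twice the signed area is |[(-11)·(-6) − (-7)·2] + [(-7)·16 − 12·(-6)] + [12·2 − (-11)·16]| = 240, so the area is 120.
Summing gcd(|Δx|,|Δy|) over the edges gives the boundary count: gcd(4,8) + gcd(19,22) + gcd(23,14) = 4+1+1 = 6.
Scaling by 3 multiplies the area by 3² = 9 (so the new area is 1080) and multiplies the boundary lattice-point count by 3, giving 18.
By Pick's theorem, the interior count of the dilated polygon is 1080 − 18/2 + 1 = 1072.

1072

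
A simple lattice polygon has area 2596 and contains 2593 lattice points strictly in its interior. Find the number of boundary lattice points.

8

Pick's theorem gives A = I + B/2 − 1, so B = 2(A − I + 1) = 2(2596 − 2593 + 1) = 8.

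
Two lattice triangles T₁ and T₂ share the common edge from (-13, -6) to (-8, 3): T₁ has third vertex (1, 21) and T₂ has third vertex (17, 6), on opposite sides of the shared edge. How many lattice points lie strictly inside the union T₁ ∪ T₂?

The union is the simple quadrilateral with vertices (-13, -6), (1, 21), (-8, 3), (17, 6) in order.
Using the shoelace formula, 2A = |[(-13)·21 − 1·(-6)] + [1·3 − (-8)·21] + [(-8)·6 − 17·3] + [17·(-6) − (-13)·6]| = 219, so the area is 219/2.
The number of boundary lattice points is Σ gcd(|Δx|,|Δy|) = gcd(14,27) + gcd(9,18) + gcd(25,3) + gcd(30,12) = 1+9+1+6 = 17.
By Pick's theorem I = A − B/2 + 1 = 219/2 − 17/2 + 1 = 102.

102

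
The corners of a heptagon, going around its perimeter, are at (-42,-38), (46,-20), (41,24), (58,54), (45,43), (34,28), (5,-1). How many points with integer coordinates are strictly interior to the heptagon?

Using the shoelace formula, 2A = |[(-42)·(-20) − 46·(-38)] + [46·24 − 41·(-20)] + [41·54 − 58·24] + [58·43 − 45·54] + [45·28 − 34·43] + [34·(-1) − 5·28] + [5·(-38) − (-42)·(-1)]| = 4790, so the area is 2395.
Summing gcd(|Δx|,|Δy|) over the edges gives the boundary count: gcd(88,18) + gcd(5,44) + gcd(17,30) + gcd(13,11) + gcd(11,15) + gcd(29,29) + gcd(47,37) = 2+1+1+1+1+29+1 = 36.
Pick's theorem gives I = A − B/2 + 1 = 2395 − 36/2 + 1 = 2378.

2378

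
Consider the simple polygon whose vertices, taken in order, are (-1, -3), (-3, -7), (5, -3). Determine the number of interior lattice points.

The shoelace formula gives twice the area as |[(-1)·(-7) − (-3)·(-3)] + [(-3)·(-3) − 5·(-7)] + [5·(-3) − (-1)·(-3)]| = 24, so the area is 12.
Summing gcd(|Δx|,|Δy|) over the edges gives the boundary count: gcd(2,4) + gcd(8,4) + gcd(6,0) = 2+4+6 = 12.
By Pick's theorem A = I + B/2 − 1, so I = 12 − 12/2 + 1 = 7.

7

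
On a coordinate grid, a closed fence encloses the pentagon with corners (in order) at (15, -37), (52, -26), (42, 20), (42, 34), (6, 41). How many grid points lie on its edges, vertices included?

21

Along each edge there are gcd(|Δx|,|Δy|)+1 lattice points, so counting each shared vertex once the boundary has gcd(37,11) + gcd(10,46) + gcd(0,14) + gcd(36,7) + gcd(9,78) = 1+2+14+1+3 = 21.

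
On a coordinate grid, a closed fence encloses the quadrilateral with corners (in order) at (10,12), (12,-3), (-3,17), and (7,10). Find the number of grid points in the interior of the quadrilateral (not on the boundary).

69

By the shoelace formula, twice the signed area is |[10·(-3) − 12·12] + [12·17 − (-3)·(-3)] + [(-3)·10 − 7·17] + [7·12 − 10·10]| = 144, so the area is 72.
The number of boundary lattice points is Σ gcd(|Δx|,|Δy|) = gcd(2,15) + gcd(15,20) + gcd(10,7) + gcd(3,2) = 1+5+1+1 = 8.
By Pick's theorem A = I + B/2 − 1, so I = 72 − 8/2 + 1 = 69.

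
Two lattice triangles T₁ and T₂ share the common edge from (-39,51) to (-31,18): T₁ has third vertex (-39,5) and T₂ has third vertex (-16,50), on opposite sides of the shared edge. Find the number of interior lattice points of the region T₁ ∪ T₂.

The union is the simple quadrilateral with vertices (-39,51), (-39,5), (-31,18), (-16,50) in order.
By the shoelace formula, twice the signed area is |((-39)·5 − (-39)·51) + ((-39)·18 − (-31)·5) + ((-31)·50 − (-16)·18) + ((-16)·51 − (-39)·50)| = 1119, so the area is 559.5.
The number of boundary lattice points is Σ gcd(|Δx|,|Δy|) = gcd(0,46) + gcd(8,13) + gcd(15,32) + gcd(23,1) = 46+1+1+1 = 49.
By Pick's theorem I = A − B/2 + 1 = 559.5 − 49/2 + 1 = 536.

536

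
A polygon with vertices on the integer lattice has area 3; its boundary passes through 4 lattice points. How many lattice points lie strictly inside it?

Pick's theorem A = I + B/2 − 1 rearranges to I = A − B/2 + 1 = 3 − 4/2 + 1 = 2.

2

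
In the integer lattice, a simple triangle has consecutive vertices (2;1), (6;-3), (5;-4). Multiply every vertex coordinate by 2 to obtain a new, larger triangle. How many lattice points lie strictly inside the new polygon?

Using the shoelace formula, 2A = |(2·(-3) − 6·1) + (6·(-4) − 5·(-3)) + (5·1 − 2·(-4))| = 8, so the area is 4.
The number of boundary lattice points is Σ gcd(|Δx|,|Δy|) = gcd(4,4) + gcd(1,1) + gcd(3,5) = 4+1+1 = 6.
Scaling by 2 multiplies the area by 2² = 4 (so the new area is 16) and multiplies the boundary lattice-point count by 2, giving 12.
By Pick's theorem, the interior count of the dilated polygon is 16 − 12/2 + 1 = 11.

11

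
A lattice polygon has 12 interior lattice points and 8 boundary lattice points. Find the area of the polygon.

15

Pick's theorem states A = I + B/2 − 1, so A = 12 + 8/2 − 1 = 15.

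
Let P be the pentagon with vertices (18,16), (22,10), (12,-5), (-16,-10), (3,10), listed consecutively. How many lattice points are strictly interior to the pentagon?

The shoelace formula gives twice the area as |[18·10 − 22·16] + [22·(-5) − 12·10] + [12·(-10) − (-16)·(-5)] + [(-16)·10 − 3·(-10)] + [3·16 − 18·10]| = 864, so the area is 432.
Summing gcd(|Δx|,|Δy|) over the edges gives the boundary count: gcd(4,6) + gcd(10,15) + gcd(28,5) + gcd(19,20) + gcd(15,6) = 2+5+1+1+3 = 12.
By Pick's theorem A = I + B/2 − 1, so I = 432 − 12/2 + 1 = 427.

427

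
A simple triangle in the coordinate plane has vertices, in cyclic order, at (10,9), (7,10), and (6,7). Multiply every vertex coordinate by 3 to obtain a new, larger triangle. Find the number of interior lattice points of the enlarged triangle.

40

The shoelace formula gives twice the area as |[10·10 − 7·9] + [7·7 − 6·10] + [6·9 − 10·7]| = 10, so the area is 5.
Summing gcd(|Δx|,|Δy|) over the edges gives the boundary count: gcd(3,1) + gcd(1,3) + gcd(4,2) = 1+1+2 = 4.
Scaling by 3 multiplies the area by 3² = 9 (so the new area is 45) and multiplies the boundary lattice-point count by 3, giving 12.
By Pick's theorem, the interior count of the dilated polygon is 45 − 12/2 + 1 = 40.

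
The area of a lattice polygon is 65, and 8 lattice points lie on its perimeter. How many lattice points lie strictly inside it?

62

Pick's theorem A = I + B/2 − 1 rearranges to I = A − B/2 + 1 = 65 − 8/2 + 1 = 62.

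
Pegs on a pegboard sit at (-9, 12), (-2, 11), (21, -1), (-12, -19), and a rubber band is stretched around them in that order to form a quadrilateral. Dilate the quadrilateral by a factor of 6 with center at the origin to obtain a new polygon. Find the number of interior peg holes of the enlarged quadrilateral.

18523

Using the shoelace formula, 2A = |((-9)·11 − (-2)·12) + ((-2)·(-1) − 21·11) + (21·(-19) − (-12)·(-1)) + ((-12)·12 − (-9)·(-19))| = 1030, so the area is 515.
Summing gcd(|Δx|,|Δy|) over the edges gives the boundary count: gcd(7,1) + gcd(23,12) + gcd(33,18) + gcd(3,31) = 1+1+3+1 = 6.
Scaling by 6 multiplies the area by 6² = 36 (so the new area is 18540) and multiplies the boundary lattice-point count by 6, giving 36.
By Pick's theorem, the interior count of the dilated polygon is 18540 − 36/2 + 1 = 18523.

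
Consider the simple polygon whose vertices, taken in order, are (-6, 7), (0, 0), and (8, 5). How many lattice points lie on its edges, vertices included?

4

Along each edge there are gcd(|Δx|,|Δy|)+1 lattice points, so counting each shared vertex once the boundary has gcd(6,7) + gcd(8,5) + gcd(14,2) = 1+1+2 = 4.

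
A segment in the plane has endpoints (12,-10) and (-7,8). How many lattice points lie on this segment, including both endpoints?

The number of lattice points on a segment between lattice points is gcd(|Δx|,|Δy|) + 1 = gcd(19,18) + 1 = 1 + 1 = 2.

2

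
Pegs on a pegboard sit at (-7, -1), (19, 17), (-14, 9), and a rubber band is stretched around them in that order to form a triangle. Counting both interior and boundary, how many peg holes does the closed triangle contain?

Using the shoelace formula, 2A = |((-7)·17 − 19·(-1)) + (19·9 − (-14)·17) + ((-14)·(-1) − (-7)·9)| = 386, so the area is 193.
Summing gcd(|Δx|,|Δy|) over the edges gives the boundary count: gcd(26,18) + gcd(33,8) + gcd(7,10) = 2+1+1 = 4.
Pick's theorem gives I = A − B/2 + 1 = 193 − 4/2 + 1 = 192, so the closed region contains I + B = 192 + 4 = 196 lattice points.

196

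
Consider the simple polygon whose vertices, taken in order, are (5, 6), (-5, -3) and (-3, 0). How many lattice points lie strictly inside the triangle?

5

By the shoelace formula, twice the signed area is |(5·(-3) − (-5)·6) + ((-5)·0 − (-3)·(-3)) + ((-3)·6 − 5·0)| = 12, so the area is 6.
Summing gcd(|Δx|,|Δy|) over the edges gives the boundary count: gcd(10,9) + gcd(2,3) + gcd(8,6) = 1+1+2 = 4.
Pick's theorem gives I = A − B/2 + 1 = 6 − 4/2 + 1 = 5.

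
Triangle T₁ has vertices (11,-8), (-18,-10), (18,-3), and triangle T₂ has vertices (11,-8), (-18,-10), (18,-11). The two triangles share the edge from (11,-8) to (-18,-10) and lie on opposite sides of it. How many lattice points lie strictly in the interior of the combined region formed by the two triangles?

115

The union is the simple quadrilateral with vertices (11,-8), (18,-3), (-18,-10), (18,-11) in order.
By the shoelace formula, twice the signed area is |[11·(-3) − 18·(-8)] + [18·(-10) − (-18)·(-3)] + [(-18)·(-11) − 18·(-10)] + [18·(-8) − 11·(-11)]| = 232, so the area is 116.
Summing gcd(|Δx|,|Δy|) over the edges gives the boundary count: gcd(7,5) + gcd(36,7) + gcd(36,1) + gcd(7,3) = 1+1+1+1 = 4.
By Pick's theorem I = A − B/2 + 1 = 116 − 4/2 + 1 = 115.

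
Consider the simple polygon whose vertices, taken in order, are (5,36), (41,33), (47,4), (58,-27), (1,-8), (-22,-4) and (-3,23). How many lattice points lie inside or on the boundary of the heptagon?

The shoelace formula gives twice the area as |(5·33 − 41·36) + (41·4 − 47·33) + (47·(-27) − 58·4) + (58·(-8) − 1·(-27)) + (1·(-4) − (-22)·(-8)) + ((-22)·23 − (-3)·(-4)) + ((-3)·36 − 5·23)| = 5557, so the area is 2778.5.
The number of boundary lattice points is Σ gcd(|Δx|,|Δy|) = gcd(36,3) + gcd(6,29) + gcd(11,31) + gcd(57,19) + gcd(23,4) + gcd(19,27) + gcd(8,13) = 3+1+1+19+1+1+1 = 27.
Pick's theorem gives I = A − B/2 + 1 = 2778.5 − 27/2 + 1 = 2766, so the closed region contains I + B = 2766 + 27 = 2793 lattice points.

2793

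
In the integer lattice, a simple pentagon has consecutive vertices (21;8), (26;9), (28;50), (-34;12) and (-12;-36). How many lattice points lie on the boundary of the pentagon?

17

Summing gcd(|Δx|,|Δy|) over the edges gives the boundary count: gcd(5,1) + gcd(2,41) + gcd(62,38) + gcd(22,48) + gcd(33,44) = 1+1+2+2+11 = 17.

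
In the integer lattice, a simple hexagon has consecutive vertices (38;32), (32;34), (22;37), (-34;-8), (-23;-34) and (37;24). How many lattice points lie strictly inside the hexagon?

The shoelace formula gives twice the area as |[38·34 − 32·32] + [32·37 − 22·34] + [22·(-8) − (-34)·37] + [(-34)·(-34) − (-23)·(-8)] + [(-23)·24 − 37·(-34)] + [37·32 − 38·24]| = 3736, so the area is 1868.
The number of boundary lattice points is Σ gcd(|Δx|,|Δy|) = gcd(6,2) + gcd(10,3) + gcd(56,45) + gcd(11,26) + gcd(60,58) + gcd(1,8) = 2+1+1+1+2+1 = 8.
By Pick's theorem A = I + B/2 − 1, so I = 1868 − 8/2 + 1 = 1865.

1865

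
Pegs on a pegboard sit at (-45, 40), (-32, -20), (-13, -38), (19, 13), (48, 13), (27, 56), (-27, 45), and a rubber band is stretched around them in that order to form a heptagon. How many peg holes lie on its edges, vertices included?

Summing gcd(|Δx|,|Δy|) over the edges gives the boundary count: gcd(13,60) + gcd(19,18) + gcd(32,51) + gcd(29,0) + gcd(21,43) + gcd(54,11) + gcd(18,5) = 1+1+1+29+1+1+1 = 35.

35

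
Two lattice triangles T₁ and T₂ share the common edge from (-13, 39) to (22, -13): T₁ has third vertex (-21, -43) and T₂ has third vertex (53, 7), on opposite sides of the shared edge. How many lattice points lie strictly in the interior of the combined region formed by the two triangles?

2797

The union is the simple quadrilateral with vertices (-13, 39), (-21, -43), (22, -13), (53, 7) in order.
By the shoelace formula, twice the signed area is |((-13)·(-43) − (-21)·39) + ((-21)·(-13) − 22·(-43)) + (22·7 − 53·(-13)) + (53·39 − (-13)·7)| = 5598, so the area is 2799.
Summing gcd(|Δx|,|Δy|) over the edges gives the boundary count: gcd(8,82) + gcd(43,30) + gcd(31,20) + gcd(66,32) = 2+1+1+2 = 6.
By Pick's theorem I = A − B/2 + 1 = 2799 − 6/2 + 1 = 2797.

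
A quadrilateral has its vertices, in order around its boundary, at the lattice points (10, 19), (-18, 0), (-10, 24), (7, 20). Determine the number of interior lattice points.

258

The shoelace formula gives twice the area as |[10·0 − (-18)·19] + [(-18)·24 − (-10)·0] + [(-10)·20 − 7·24] + [7·19 − 10·20]| = 525, so the area is 262.5.
Summing gcd(|Δx|,|Δy|) over the edges gives the boundary count: gcd(28,19) + gcd(8,24) + gcd(17,4) + gcd(3,1) = 1+8+1+1 = 11.
By Pick's theorem A = I + B/2 − 1, so I = 262.5 − 11/2 + 1 = 258.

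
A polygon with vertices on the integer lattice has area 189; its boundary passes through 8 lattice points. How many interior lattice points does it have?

186

From Pick's theorem, I = A − B/2 + 1 = 189 − 8/2 + 1 = 186.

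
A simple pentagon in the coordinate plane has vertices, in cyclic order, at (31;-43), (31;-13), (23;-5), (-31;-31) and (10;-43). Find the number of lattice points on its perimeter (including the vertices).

The number of boundary lattice points is Σ gcd(|Δx|,|Δy|) = gcd(0,30) + gcd(8,8) + gcd(54,26) + gcd(41,12) + gcd(21,0) = 30+8+2+1+21 = 62.

62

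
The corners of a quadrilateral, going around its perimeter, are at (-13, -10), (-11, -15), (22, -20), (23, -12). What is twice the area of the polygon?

445

Using the shoelace formula, 2A = |[(-13)·(-15) − (-11)·(-10)] + [(-11)·(-20) − 22·(-15)] + [22·(-12) − 23·(-20)] + [23·(-10) − (-13)·(-12)]| = 445, so the area is 445/2.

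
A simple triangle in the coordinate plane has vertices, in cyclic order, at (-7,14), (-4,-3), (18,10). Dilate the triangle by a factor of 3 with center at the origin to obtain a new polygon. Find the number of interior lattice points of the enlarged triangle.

Using the shoelace formula, 2A = |((-7)·(-3) − (-4)·14) + ((-4)·10 − 18·(-3)) + (18·14 − (-7)·10)| = 413, so the area is 413/2.
Summing gcd(|Δx|,|Δy|) over the edges gives the boundary count: gcd(3,17) + gcd(22,13) + gcd(25,4) = 1+1+1 = 3.
Scaling by 3 multiplies the area by 3² = 9 (so the new area is 3717/2) and multiplies the boundary lattice-point count by 3, giving 9.
By Pick's theorem, the interior count of the dilated polygon is 3717/2 − 9/2 + 1 = 1855.

1855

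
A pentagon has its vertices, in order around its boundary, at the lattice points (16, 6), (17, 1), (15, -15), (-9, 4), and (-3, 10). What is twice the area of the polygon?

The shoelace formula gives twice the area as |(16·1 − 17·6) + (17·(-15) − 15·1) + (15·4 − (-9)·(-15)) + ((-9)·10 − (-3)·4) + ((-3)·6 − 16·10)| = 687, so the area is 687/2.

687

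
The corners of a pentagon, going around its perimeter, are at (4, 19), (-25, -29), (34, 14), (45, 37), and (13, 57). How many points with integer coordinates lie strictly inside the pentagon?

1860

Using the shoelace formula, 2A = |[4·(-29) − (-25)·19] + [(-25)·14 − 34·(-29)] + [34·37 − 45·14] + [45·57 − 13·37] + [13·19 − 4·57]| = 3726, so the area is 1863.
Along each edge there are gcd(|Δx|,|Δy|)+1 lattice points, so counting each shared vertex once the boundary has gcd(29,48) + gcd(59,43) + gcd(11,23) + gcd(32,20) + gcd(9,38) = 1+1+1+4+1 = 8.
Pick's theorem gives I = A − B/2 + 1 = 1863 − 8/2 + 1 = 1860.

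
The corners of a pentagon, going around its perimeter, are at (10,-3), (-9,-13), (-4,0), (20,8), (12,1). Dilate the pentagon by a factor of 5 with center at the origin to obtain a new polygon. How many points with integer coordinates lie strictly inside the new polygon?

4506

Using the shoelace formula, 2A = |[10·(-13) − (-9)·(-3)] + [(-9)·0 − (-4)·(-13)] + [(-4)·8 − 20·0] + [20·1 − 12·8] + [12·(-3) − 10·1]| = 363, so the area is 363/2.
The number of boundary lattice points is Σ gcd(|Δx|,|Δy|) = gcd(19,10) + gcd(5,13) + gcd(24,8) + gcd(8,7) + gcd(2,4) = 1+1+8+1+2 = 13.
Scaling by 5 multiplies the area by 5² = 25 (so the new area is 9075/2) and multiplies the boundary lattice-point count by 5, giving 65.
By Pick's theorem, the interior count of the dilated polygon is 9075/2 − 65/2 + 1 = 4506.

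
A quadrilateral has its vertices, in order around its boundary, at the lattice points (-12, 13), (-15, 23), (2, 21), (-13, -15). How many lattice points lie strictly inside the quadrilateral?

Using the shoelace formula, 2A = |[(-12)·23 − (-15)·13] + [(-15)·21 − 2·23] + [2·(-15) − (-13)·21] + [(-13)·13 − (-12)·(-15)]| = 548, so the area is 274.
The number of boundary lattice points is Σ gcd(|Δx|,|Δy|) = gcd(3,10) + gcd(17,2) + gcd(15,36) + gcd(1,28) = 1+1+3+1 = 6.
Pick's theorem gives I = A − B/2 + 1 = 274 − 6/2 + 1 = 272.

272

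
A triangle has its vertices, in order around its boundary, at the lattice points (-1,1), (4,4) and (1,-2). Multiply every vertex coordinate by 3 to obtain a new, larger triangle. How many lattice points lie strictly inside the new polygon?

Using the shoelace formula, 2A = |((-1)·4 − 4·1) + (4·(-2) − 1·4) + (1·1 − (-1)·(-2))| = 21, so the area is 21/2.
The number of boundary lattice points is Σ gcd(|Δx|,|Δy|) = gcd(5,3) + gcd(3,6) + gcd(2,3) = 1+3+1 = 5.
Scaling by 3 multiplies the area by 3² = 9 (so the new area is 94.5) and multiplies the boundary lattice-point count by 3, giving 15.
By Pick's theorem, the interior count of the dilated polygon is 94.5 − 15/2 + 1 = 88.

88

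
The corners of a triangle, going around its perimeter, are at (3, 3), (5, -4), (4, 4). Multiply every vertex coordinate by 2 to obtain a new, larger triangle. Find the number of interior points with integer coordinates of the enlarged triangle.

16

By the shoelace formula, twice the signed area is |[3·(-4) − 5·3] + [5·4 − 4·(-4)] + [4·3 − 3·4]| = 9, so the area is 9/2.
Along each edge there are gcd(|Δx|,|Δy|)+1 lattice points, so counting each shared vertex once the boundary has gcd(2,7) + gcd(1,8) + gcd(1,1) = 1+1+1 = 3.
Scaling by 2 multiplies the area by 2² = 4 (so the new area is 18) and multiplies the boundary lattice-point count by 2, giving 6.
By Pick's theorem, the interior count of the dilated polygon is 18 − 6/2 + 1 = 16.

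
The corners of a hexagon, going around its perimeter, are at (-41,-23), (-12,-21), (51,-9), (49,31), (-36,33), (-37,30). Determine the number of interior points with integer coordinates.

By the shoelace formula, twice the signed area is |[(-41)·(-21) − (-12)·(-23)] + [(-12)·(-9) − 51·(-21)] + [51·31 − 49·(-9)] + [49·33 − (-36)·31] + [(-36)·30 − (-37)·33] + [(-37)·(-23) − (-41)·30]| = 8741, so the area is 8741/2.
Along each edge there are gcd(|Δx|,|Δy|)+1 lattice points, so counting each shared vertex once the boundary has gcd(29,2) + gcd(63,12) + gcd(2,40) + gcd(85,2) + gcd(1,3) + gcd(4,53) = 1+3+2+1+1+1 = 9.
Pick's theorem gives I = A − B/2 + 1 = 8741/2 − 9/2 + 1 = 4367.

4367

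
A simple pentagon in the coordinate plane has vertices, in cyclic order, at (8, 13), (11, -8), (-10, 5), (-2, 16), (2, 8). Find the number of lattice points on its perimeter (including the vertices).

10

The number of boundary lattice points is Σ gcd(|Δx|,|Δy|) = gcd(3,21) + gcd(21,13) + gcd(8,11) + gcd(4,8) + gcd(6,5) = 3+1+1+4+1 = 10.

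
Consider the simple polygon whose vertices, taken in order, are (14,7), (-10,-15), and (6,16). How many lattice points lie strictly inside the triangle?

Using the shoelace formula, 2A = |(14·(-15) − (-10)·7) + ((-10)·16 − 6·(-15)) + (6·7 − 14·16)| = 392, so the area is 196.
The number of boundary lattice points is Σ gcd(|Δx|,|Δy|) = gcd(24,22) + gcd(16,31) + gcd(8,9) = 2+1+1 = 4.
By Pick's theorem A = I + B/2 − 1, so I = 196 − 4/2 + 1 = 195.

195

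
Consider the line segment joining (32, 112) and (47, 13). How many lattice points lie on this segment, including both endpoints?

4

The number of lattice points on a segment between lattice points is gcd(|Δx|,|Δy|) + 1 = gcd(15,99) + 1 = 3 + 1 = 4.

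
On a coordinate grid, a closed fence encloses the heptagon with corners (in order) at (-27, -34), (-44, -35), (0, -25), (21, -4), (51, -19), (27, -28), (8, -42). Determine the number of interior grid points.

The shoelace formula gives twice the area as |[(-27)·(-35) − (-44)·(-34)] + [(-44)·(-25) − 0·(-35)] + [0·(-4) − 21·(-25)] + [21·(-19) − 51·(-4)] + [51·(-28) − 27·(-19)] + [27·(-42) − 8·(-28)] + [8·(-34) − (-27)·(-42)]| = 2352, so the area is 1176.
Summing gcd(|Δx|,|Δy|) over the edges gives the boundary count: gcd(17,1) + gcd(44,10) + gcd(21,21) + gcd(30,15) + gcd(24,9) + gcd(19,14) + gcd(35,8) = 1+2+21+15+3+1+1 = 44.
By Pick's theorem A = I + B/2 − 1, so I = 1176 − 44/2 + 1 = 1155.

1155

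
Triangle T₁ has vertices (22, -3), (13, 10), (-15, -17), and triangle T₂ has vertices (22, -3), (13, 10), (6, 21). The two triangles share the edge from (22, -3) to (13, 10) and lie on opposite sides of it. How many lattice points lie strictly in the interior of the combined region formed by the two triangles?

303

The union is the simple quadrilateral with vertices (22, -3), (-15, -17), (13, 10), (6, 21) in order.
The shoelace formula gives twice the area as |[22·(-17) − (-15)·(-3)] + [(-15)·10 − 13·(-17)] + [13·21 − 6·10] + [6·(-3) − 22·21]| = 615, so the area is 307.5.
Along each edge there are gcd(|Δx|,|Δy|)+1 lattice points, so counting each shared vertex once the boundary has gcd(37,14) + gcd(28,27) + gcd(7,11) + gcd(16,24) = 1+1+1+8 = 11.
By Pick's theorem I = A − B/2 + 1 = 307.5 − 11/2 + 1 = 303.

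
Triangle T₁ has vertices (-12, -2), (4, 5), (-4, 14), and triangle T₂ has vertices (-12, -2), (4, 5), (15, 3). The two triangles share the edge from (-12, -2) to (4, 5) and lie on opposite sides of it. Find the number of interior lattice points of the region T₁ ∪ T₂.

150

The union is the simple quadrilateral with vertices (-12, -2), (-4, 14), (4, 5), (15, 3) in order.
The shoelace formula gives twice the area as |[(-12)·14 − (-4)·(-2)] + [(-4)·5 − 4·14] + [4·3 − 15·5] + [15·(-2) − (-12)·3]| = 309, so the area is 309/2.
The number of boundary lattice points is Σ gcd(|Δx|,|Δy|) = gcd(8,16) + gcd(8,9) + gcd(11,2) + gcd(27,5) = 8+1+1+1 = 11.
By Pick's theorem I = A − B/2 + 1 = 309/2 − 11/2 + 1 = 150.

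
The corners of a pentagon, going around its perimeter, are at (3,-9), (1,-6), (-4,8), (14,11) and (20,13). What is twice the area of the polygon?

The shoelace formula gives twice the area as |[3·(-6) − 1·(-9)] + [1·8 − (-4)·(-6)] + [(-4)·11 − 14·8] + [14·13 − 20·11] + [20·(-9) − 3·13]| = 438, so the area is 219.

438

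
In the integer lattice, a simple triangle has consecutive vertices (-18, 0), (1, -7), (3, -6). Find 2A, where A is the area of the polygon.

Using the shoelace formula, 2A = |[(-18)·(-7) − 1·0] + [1·(-6) − 3·(-7)] + [3·0 − (-18)·(-6)]| = 33, so the area is 16.5.

33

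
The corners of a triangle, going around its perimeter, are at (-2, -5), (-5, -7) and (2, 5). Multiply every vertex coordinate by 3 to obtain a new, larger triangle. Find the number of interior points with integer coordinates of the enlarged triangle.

94

Using the shoelace formula, 2A = |((-2)·(-7) − (-5)·(-5)) + ((-5)·5 − 2·(-7)) + (2·(-5) − (-2)·5)| = 22, so the area is 11.
Summing gcd(|Δx|,|Δy|) over the edges gives the boundary count: gcd(3,2) + gcd(7,12) + gcd(4,10) = 1+1+2 = 4.
Scaling by 3 multiplies the area by 3² = 9 (so the new area is 99) and multiplies the boundary lattice-point count by 3, giving 12.
By Pick's theorem, the interior count of the dilated polygon is 99 − 12/2 + 1 = 94.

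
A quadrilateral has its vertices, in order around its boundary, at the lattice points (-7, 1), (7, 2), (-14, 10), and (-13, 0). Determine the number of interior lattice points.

96

By the shoelace formula, twice the signed area is |((-7)·2 − 7·1) + (7·10 − (-14)·2) + ((-14)·0 − (-13)·10) + ((-13)·1 − (-7)·0)| = 194, so the area is 97.
Summing gcd(|Δx|,|Δy|) over the edges gives the boundary count: gcd(14,1) + gcd(21,8) + gcd(1,10) + gcd(6,1) = 1+1+1+1 = 4.
Pick's theorem gives I = A − B/2 + 1 = 97 − 4/2 + 1 = 96.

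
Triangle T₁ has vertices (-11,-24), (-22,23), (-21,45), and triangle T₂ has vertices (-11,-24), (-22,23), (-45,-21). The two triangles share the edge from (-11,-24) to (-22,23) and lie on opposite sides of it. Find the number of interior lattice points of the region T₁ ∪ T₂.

926

The union is the simple quadrilateral with vertices (-11,-24), (-21,45), (-22,23), (-45,-21) in order.
The shoelace formula gives twice the area as |[(-11)·45 − (-21)·(-24)] + [(-21)·23 − (-22)·45] + [(-22)·(-21) − (-45)·23] + [(-45)·(-24) − (-11)·(-21)]| = 1854, so the area is 927.
Summing gcd(|Δx|,|Δy|) over the edges gives the boundary count: gcd(10,69) + gcd(1,22) + gcd(23,44) + gcd(34,3) = 1+1+1+1 = 4.
By Pick's theorem I = A − B/2 + 1 = 927 − 4/2 + 1 = 926.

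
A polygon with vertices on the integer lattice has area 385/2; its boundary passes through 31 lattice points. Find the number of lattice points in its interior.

178

Pick's theorem A = I + B/2 − 1 rearranges to I = A − B/2 + 1 = 385/2 − 31/2 + 1 = 178.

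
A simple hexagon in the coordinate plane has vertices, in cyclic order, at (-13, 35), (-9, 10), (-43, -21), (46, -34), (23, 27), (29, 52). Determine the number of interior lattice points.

3678

The shoelace formula gives twice the area as |((-13)·10 − (-9)·35) + ((-9)·(-21) − (-43)·10) + ((-43)·(-34) − 46·(-21)) + (46·27 − 23·(-34)) + (23·52 − 29·27) + (29·35 − (-13)·52)| = 7360, so the area is 3680.
Along each edge there are gcd(|Δx|,|Δy|)+1 lattice points, so counting each shared vertex once the boundary has gcd(4,25) + gcd(34,31) + gcd(89,13) + gcd(23,61) + gcd(6,25) + gcd(42,17) = 1+1+1+1+1+1 = 6.
By Pick's theorem A = I + B/2 − 1, so I = 3680 − 6/2 + 1 = 3678.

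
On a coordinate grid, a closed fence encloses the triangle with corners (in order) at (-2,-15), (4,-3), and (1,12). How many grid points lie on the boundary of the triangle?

The number of boundary lattice points is Σ gcd(|Δx|,|Δy|) = gcd(6,12) + gcd(3,15) + gcd(3,27) = 6+3+3 = 12.

12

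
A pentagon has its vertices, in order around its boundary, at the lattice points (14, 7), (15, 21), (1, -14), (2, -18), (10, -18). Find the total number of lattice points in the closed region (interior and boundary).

227

By the shoelace formula, twice the signed area is |[14·21 − 15·7] + [15·(-14) − 1·21] + [1·(-18) − 2·(-14)] + [2·(-18) − 10·(-18)] + [10·7 − 14·(-18)]| = 434, so the area is 217.
The number of boundary lattice points is Σ gcd(|Δx|,|Δy|) = gcd(1,14) + gcd(14,35) + gcd(1,4) + gcd(8,0) + gcd(4,25) = 1+7+1+8+1 = 18.
Pick's theorem gives I = A − B/2 + 1 = 217 − 18/2 + 1 = 209, so the closed region contains I + B = 209 + 18 = 227 lattice points.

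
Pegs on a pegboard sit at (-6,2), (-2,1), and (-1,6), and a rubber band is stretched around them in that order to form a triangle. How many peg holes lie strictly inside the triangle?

Using the shoelace formula, 2A = |((-6)·1 − (-2)·2) + ((-2)·6 − (-1)·1) + ((-1)·2 − (-6)·6)| = 21, so the area is 21/2.
The number of boundary lattice points is Σ gcd(|Δx|,|Δy|) = gcd(4,1) + gcd(1,5) + gcd(5,4) = 1+1+1 = 3.
Pick's theorem gives I = A − B/2 + 1 = 21/2 − 3/2 + 1 = 10.

10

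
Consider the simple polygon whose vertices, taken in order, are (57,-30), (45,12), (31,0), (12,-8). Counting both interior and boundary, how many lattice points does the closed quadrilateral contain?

Using the shoelace formula, 2A = |[57·12 − 45·(-30)] + [45·0 − 31·12] + [31·(-8) − 12·0] + [12·(-30) − 57·(-8)]| = 1510, so the area is 755.
The number of boundary lattice points is Σ gcd(|Δx|,|Δy|) = gcd(12,42) + gcd(14,12) + gcd(19,8) + gcd(45,22) = 6+2+1+1 = 10.
Pick's theorem gives I = A − B/2 + 1 = 755 − 10/2 + 1 = 751, so the closed region contains I + B = 751 + 10 = 761 lattice points.

761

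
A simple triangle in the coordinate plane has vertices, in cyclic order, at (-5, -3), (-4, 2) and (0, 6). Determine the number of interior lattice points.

6

By the shoelace formula, twice the signed area is |[(-5)·2 − (-4)·(-3)] + [(-4)·6 − 0·2] + [0·(-3) − (-5)·6]| = 16, so the area is 8.
Along each edge there are gcd(|Δx|,|Δy|)+1 lattice points, so counting each shared vertex once the boundary has gcd(1,5) + gcd(4,4) + gcd(5,9) = 1+4+1 = 6.
Pick's theorem gives I = A − B/2 + 1 = 8 − 6/2 + 1 = 6.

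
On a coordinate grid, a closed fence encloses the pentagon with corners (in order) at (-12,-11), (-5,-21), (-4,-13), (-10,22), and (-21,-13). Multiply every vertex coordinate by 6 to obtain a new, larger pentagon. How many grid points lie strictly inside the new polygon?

11272

By the shoelace formula, twice the signed area is |[(-12)·(-21) − (-5)·(-11)] + [(-5)·(-13) − (-4)·(-21)] + [(-4)·22 − (-10)·(-13)] + [(-10)·(-13) − (-21)·22] + [(-21)·(-11) − (-12)·(-13)]| = 627, so the area is 313.5.
Along each edge there are gcd(|Δx|,|Δy|)+1 lattice points, so counting each shared vertex once the boundary has gcd(7,10) + gcd(1,8) + gcd(6,35) + gcd(11,35) + gcd(9,2) = 1+1+1+1+1 = 5.
Scaling by 6 multiplies the area by 6² = 36 (so the new area is 11286) and multiplies the boundary lattice-point count by 6, giving 30.
By Pick's theorem, the interior count of the dilated polygon is 11286 − 30/2 + 1 = 11272.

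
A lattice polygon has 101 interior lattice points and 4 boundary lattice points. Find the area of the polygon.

Pick's theorem states A = I + B/2 − 1, so A = 101 + 4/2 − 1 = 102.

102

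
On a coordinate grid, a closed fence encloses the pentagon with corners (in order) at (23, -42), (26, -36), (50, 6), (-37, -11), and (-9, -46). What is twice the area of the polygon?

The shoelace formula gives twice the area as |[23·(-36) − 26·(-42)] + [26·6 − 50·(-36)] + [50·(-11) − (-37)·6] + [(-37)·(-46) − (-9)·(-11)] + [(-9)·(-42) − 23·(-46)]| = 4931, so the area is 2465.5.

4931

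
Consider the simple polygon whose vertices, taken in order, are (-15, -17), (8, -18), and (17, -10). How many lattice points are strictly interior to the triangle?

96

By the shoelace formula, twice the signed area is |((-15)·(-18) − 8·(-17)) + (8·(-10) − 17·(-18)) + (17·(-17) − (-15)·(-10))| = 193, so the area is 193/2.
The number of boundary lattice points is Σ gcd(|Δx|,|Δy|) = gcd(23,1) + gcd(9,8) + gcd(32,7) = 1+1+1 = 3.
By Pick's theorem A = I + B/2 − 1, so I = 193/2 − 3/2 + 1 = 96.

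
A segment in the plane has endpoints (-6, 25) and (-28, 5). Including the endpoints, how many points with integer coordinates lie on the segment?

3

The number of lattice points on a segment between lattice points is gcd(|Δx|,|Δy|) + 1 = gcd(22,20) + 1 = 2 + 1 = 3.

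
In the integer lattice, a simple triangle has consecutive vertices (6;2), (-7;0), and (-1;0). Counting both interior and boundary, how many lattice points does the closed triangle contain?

The shoelace formula gives twice the area as |[6·0 − (-7)·2] + [(-7)·0 − (-1)·0] + [(-1)·2 − 6·0]| = 12, so the area is 6.
Along each edge there are gcd(|Δx|,|Δy|)+1 lattice points, so counting each shared vertex once the boundary has gcd(13,2) + gcd(6,0) + gcd(7,2) = 1+6+1 = 8.
Pick's theorem gives I = A − B/2 + 1 = 6 − 8/2 + 1 = 3, so the closed region contains I + B = 3 + 8 = 11 lattice points.

11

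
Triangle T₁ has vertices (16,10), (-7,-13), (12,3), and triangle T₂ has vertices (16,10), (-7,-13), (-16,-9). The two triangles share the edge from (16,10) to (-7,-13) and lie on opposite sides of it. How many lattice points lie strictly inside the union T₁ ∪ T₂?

The union is the simple quadrilateral with vertices (16,10), (12,3), (-7,-13), (-16,-9) in order.
By the shoelace formula, twice the signed area is |[16·3 − 12·10] + [12·(-13) − (-7)·3] + [(-7)·(-9) − (-16)·(-13)] + [(-16)·10 − 16·(-9)]| = 368, so the area is 184.
The number of boundary lattice points is Σ gcd(|Δx|,|Δy|) = gcd(4,7) + gcd(19,16) + gcd(9,4) + gcd(32,19) = 1+1+1+1 = 4.
By Pick's theorem I = A − B/2 + 1 = 184 − 4/2 + 1 = 183.

183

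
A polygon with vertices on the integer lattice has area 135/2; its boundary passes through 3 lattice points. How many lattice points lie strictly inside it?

From Pick's theorem, I = A − B/2 + 1 = 135/2 − 3/2 + 1 = 67.

67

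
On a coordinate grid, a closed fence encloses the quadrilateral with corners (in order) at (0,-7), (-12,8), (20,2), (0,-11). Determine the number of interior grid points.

The shoelace formula gives twice the area as |(0·8 − (-12)·(-7)) + ((-12)·2 − 20·8) + (20·(-11) − 0·2) + (0·(-7) − 0·(-11))| = 488, so the area is 244.
Along each edge there are gcd(|Δx|,|Δy|)+1 lattice points, so counting each shared vertex once the boundary has gcd(12,15) + gcd(32,6) + gcd(20,13) + gcd(0,4) = 3+2+1+4 = 10.
Pick's theorem gives I = A − B/2 + 1 = 244 − 10/2 + 1 = 240.

240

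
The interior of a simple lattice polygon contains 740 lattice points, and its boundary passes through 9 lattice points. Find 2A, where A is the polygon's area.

1487

Pick's theorem states A = I + B/2 − 1, so A = 740 + 9/2 − 1 = 1487/2.
Hence 2A = 1487.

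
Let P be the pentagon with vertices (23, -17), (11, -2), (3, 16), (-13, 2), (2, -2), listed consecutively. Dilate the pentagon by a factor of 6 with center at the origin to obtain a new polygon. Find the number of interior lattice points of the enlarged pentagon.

Using the shoelace formula, 2A = |(23·(-2) − 11·(-17)) + (11·16 − 3·(-2)) + (3·2 − (-13)·16) + ((-13)·(-2) − 2·2) + (2·(-17) − 23·(-2))| = 571, so the area is 571/2.
Along each edge there are gcd(|Δx|,|Δy|)+1 lattice points, so counting each shared vertex once the boundary has gcd(12,15) + gcd(8,18) + gcd(16,14) + gcd(15,4) + gcd(21,15) = 3+2+2+1+3 = 11.
Scaling by 6 multiplies the area by 6² = 36 (so the new area is 10278) and multiplies the boundary lattice-point count by 6, giving 66.
By Pick's theorem, the interior count of the dilated polygon is 10278 − 66/2 + 1 = 10246.

10246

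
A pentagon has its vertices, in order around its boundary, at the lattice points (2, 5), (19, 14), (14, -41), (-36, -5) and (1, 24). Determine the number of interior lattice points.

1741

By the shoelace formula, twice the signed area is |(2·14 − 19·5) + (19·(-41) − 14·14) + (14·(-5) − (-36)·(-41)) + ((-36)·24 − 1·(-5)) + (1·5 − 2·24)| = 3490, so the area is 1745.
Along each edge there are gcd(|Δx|,|Δy|)+1 lattice points, so counting each shared vertex once the boundary has gcd(17,9) + gcd(5,55) + gcd(50,36) + gcd(37,29) + gcd(1,19) = 1+5+2+1+1 = 10.
By Pick's theorem A = I + B/2 − 1, so I = 1745 − 10/2 + 1 = 1741.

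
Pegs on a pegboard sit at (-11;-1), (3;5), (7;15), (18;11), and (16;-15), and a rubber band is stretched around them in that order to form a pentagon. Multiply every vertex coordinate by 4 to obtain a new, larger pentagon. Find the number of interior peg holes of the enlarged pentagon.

6881

By the shoelace formula, twice the signed area is |[(-11)·5 − 3·(-1)] + [3·15 − 7·5] + [7·11 − 18·15] + [18·(-15) − 16·11] + [16·(-1) − (-11)·(-15)]| = 862, so the area is 431.
The number of boundary lattice points is Σ gcd(|Δx|,|Δy|) = gcd(14,6) + gcd(4,10) + gcd(11,4) + gcd(2,26) + gcd(27,14) = 2+2+1+2+1 = 8.
Scaling by 4 multiplies the area by 4² = 16 (so the new area is 6896) and multiplies the boundary lattice-point count by 4, giving 32.
By Pick's theorem, the interior count of the dilated polygon is 6896 − 32/2 + 1 = 6881.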